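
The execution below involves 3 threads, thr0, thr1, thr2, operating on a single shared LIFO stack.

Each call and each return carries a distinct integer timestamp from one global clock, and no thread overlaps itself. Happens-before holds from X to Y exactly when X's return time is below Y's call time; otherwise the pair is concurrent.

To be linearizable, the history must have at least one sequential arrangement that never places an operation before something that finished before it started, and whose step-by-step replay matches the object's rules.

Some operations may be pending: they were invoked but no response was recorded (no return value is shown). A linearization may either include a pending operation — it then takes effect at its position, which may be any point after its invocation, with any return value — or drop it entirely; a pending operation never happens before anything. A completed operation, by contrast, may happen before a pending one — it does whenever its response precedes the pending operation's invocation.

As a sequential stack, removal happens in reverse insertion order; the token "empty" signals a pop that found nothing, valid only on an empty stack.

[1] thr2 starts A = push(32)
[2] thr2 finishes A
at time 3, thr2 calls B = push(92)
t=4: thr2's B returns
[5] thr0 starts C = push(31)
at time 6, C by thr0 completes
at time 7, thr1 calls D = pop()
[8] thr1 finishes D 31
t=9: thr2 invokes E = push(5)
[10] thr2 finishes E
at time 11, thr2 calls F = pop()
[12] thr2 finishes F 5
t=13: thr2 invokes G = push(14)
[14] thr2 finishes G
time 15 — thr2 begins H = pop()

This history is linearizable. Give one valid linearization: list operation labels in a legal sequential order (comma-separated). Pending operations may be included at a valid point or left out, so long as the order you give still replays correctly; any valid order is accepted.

A, B, C, D, E, F, G

step 1: A push(32) — stack <32>
step 2: B push(92) — stack <32,92>
step 3: C push(31) — stack <32,92,31>
step 4: D pop() → 31 — stack <32,92>
step 5: E push(5) — stack <32,92,5>
step 6: F pop() → 5 — stack <32,92>
step 7: G push(14) — stack <32,92,14>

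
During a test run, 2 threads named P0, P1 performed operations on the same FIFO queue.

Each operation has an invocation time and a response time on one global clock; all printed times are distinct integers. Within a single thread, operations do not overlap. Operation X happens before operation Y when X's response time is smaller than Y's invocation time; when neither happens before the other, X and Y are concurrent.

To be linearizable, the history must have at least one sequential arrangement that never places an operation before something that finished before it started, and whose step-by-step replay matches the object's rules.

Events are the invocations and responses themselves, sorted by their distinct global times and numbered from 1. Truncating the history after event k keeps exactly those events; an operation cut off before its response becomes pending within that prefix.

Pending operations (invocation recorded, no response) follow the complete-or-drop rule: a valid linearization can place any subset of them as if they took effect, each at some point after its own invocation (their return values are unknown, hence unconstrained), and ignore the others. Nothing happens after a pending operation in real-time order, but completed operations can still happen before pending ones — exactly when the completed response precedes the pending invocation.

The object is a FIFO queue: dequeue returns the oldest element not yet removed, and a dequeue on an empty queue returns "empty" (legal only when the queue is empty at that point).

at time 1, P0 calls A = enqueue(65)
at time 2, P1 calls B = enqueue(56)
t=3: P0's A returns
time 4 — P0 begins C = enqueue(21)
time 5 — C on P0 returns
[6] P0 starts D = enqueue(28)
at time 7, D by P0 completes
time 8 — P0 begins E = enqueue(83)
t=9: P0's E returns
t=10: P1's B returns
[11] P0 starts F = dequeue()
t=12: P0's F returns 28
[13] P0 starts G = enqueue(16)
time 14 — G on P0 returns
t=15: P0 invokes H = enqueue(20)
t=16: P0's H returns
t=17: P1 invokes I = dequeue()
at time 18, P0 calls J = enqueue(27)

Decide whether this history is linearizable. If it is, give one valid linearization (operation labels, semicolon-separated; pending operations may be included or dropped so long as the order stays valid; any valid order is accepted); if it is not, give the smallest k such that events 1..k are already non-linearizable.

the violation lands at event 12, F's response at time 12: events 1..11 linearize, events 1..12 do not
6 completed operations, 5 real-time-consistent orders — every FIFO queue replay fails
sample order A, B, C, D, E, F stalls at step 6 — F dequeue() → 28 has no legal effect
sample order A, C, B, D, E, F stalls at step 6 — F dequeue() → 28 has no legal effect

not linearizable — minimal violating prefix: 12 events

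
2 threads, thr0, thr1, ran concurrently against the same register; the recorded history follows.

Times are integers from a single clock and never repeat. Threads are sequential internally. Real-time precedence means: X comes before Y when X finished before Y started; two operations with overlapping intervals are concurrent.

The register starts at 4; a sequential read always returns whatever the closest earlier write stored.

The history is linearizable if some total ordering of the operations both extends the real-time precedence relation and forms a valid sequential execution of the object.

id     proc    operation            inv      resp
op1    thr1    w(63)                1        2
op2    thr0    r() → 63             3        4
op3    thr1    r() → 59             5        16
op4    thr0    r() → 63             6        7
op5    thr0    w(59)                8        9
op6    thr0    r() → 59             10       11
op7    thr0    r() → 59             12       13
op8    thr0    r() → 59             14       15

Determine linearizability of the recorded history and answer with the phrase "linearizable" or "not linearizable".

one valid linearization: op1, op2, op4, op5, op3, op6, op7, op8
step 1: op1 w(63) — value 63
step 2: op2 r() → 63 — value 63
step 3: op4 r() → 63 — value 63
step 4: op5 w(59) — value 59
step 5: op3 r() → 59 — value 59
step 6: op6 r() → 59 — value 59
step 7: op7 r() → 59 — value 59
step 8: op8 r() → 59 — value 59

linearizable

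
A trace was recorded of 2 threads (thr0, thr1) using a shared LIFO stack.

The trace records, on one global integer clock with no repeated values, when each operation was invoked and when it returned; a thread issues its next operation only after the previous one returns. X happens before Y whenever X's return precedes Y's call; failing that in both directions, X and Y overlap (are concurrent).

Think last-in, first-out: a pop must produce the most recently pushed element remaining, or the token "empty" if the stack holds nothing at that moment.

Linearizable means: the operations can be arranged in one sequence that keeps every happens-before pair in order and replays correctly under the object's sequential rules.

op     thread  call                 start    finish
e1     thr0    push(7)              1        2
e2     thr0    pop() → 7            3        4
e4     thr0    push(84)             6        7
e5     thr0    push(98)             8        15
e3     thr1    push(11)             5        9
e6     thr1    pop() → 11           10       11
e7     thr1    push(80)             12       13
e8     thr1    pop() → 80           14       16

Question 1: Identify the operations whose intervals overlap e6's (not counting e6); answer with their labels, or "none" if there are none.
e5

e6 spans [10,11]; an op avoiding the whole window 10..11 is ordered, any other is concurrent
e1 [1,2]: before
e2 [3,4]: before
e3 [5,9]: before
e4 [6,7]: before
e5 [8,15]: concurrent
e7 [12,13]: after
e8 [14,16]: after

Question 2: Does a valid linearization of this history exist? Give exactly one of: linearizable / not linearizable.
linearizable

witness order: e1, e2, e4, e3, e6, e5, e7, e8
1. e1 push(7), leaving stack <7>
2. e2 pop() → 7, leaving stack <>
3. e4 push(84), leaving stack <84>
4. e3 push(11), leaving stack <84,11>
5. e6 pop() → 11, leaving stack <84>
6. e5 push(98), leaving stack <84,98>
7. e7 push(80), leaving stack <84,98,80>
8. e8 pop() → 80, leaving stack <84,98>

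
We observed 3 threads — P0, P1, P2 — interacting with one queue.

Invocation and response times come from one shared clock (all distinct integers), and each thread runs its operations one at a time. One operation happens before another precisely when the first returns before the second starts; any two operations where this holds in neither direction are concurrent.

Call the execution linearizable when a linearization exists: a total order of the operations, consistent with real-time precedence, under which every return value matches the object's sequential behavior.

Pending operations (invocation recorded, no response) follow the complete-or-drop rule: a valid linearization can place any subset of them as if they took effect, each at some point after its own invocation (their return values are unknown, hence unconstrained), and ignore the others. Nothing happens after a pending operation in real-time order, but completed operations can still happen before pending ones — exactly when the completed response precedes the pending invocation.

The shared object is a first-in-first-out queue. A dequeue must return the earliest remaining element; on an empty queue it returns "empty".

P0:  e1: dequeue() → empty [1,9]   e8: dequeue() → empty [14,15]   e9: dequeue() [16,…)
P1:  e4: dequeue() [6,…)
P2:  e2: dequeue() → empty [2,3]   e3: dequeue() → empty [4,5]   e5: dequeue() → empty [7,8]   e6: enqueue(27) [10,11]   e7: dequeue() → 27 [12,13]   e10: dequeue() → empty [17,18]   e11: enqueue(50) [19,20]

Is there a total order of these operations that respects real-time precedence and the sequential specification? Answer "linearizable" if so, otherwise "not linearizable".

linearizable

witness order: e1, e2, e3, e4, e5, e6, e7, e8, e9, e10, e11
after step 1 (e1 dequeue() → empty): queue <>
after step 2 (e2 dequeue() → empty): queue <>
after step 3 (e3 dequeue() → empty): queue <>
after step 4 (e4 dequeue() (pending, included)): queue <>
after step 5 (e5 dequeue() → empty): queue <>
after step 6 (e6 enqueue(27)): queue <27>
after step 7 (e7 dequeue() → 27): queue <>
after step 8 (e8 dequeue() → empty): queue <>
after step 9 (e9 dequeue() (pending, included)): queue <>
after step 10 (e10 dequeue() → empty): queue <>
after step 11 (e11 enqueue(50)): queue <50>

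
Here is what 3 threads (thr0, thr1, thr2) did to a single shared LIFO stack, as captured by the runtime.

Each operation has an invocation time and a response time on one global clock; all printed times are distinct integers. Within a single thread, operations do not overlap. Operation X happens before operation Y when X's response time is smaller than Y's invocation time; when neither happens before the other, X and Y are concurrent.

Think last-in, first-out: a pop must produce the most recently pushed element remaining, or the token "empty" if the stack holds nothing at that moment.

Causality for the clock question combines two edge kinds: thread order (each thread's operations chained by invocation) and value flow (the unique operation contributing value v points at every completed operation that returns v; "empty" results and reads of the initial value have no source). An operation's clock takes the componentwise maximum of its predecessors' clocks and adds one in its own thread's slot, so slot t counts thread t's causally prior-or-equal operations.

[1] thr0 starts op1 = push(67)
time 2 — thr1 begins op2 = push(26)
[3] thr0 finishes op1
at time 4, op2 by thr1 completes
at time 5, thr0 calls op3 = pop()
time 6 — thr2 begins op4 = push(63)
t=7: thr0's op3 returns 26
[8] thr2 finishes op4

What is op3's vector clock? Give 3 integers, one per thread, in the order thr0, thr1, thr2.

(2, 1, 0)

no predecessors for op4 (invoked 6): thr2 increments from zero → (0, 0, 1)
no predecessors for op2 (invoked 2): thr1 increments from zero → (0, 1, 0)
no predecessors for op1 (invoked 1): thr0 increments from zero → (1, 0, 0)
merge at op3 (invoked 5): VC(op1)=(1, 0, 0), VC(op2)=(0, 1, 0), own-thread bump on thr0 → (2, 1, 0)
target: VC(op3) = (2, 1, 0)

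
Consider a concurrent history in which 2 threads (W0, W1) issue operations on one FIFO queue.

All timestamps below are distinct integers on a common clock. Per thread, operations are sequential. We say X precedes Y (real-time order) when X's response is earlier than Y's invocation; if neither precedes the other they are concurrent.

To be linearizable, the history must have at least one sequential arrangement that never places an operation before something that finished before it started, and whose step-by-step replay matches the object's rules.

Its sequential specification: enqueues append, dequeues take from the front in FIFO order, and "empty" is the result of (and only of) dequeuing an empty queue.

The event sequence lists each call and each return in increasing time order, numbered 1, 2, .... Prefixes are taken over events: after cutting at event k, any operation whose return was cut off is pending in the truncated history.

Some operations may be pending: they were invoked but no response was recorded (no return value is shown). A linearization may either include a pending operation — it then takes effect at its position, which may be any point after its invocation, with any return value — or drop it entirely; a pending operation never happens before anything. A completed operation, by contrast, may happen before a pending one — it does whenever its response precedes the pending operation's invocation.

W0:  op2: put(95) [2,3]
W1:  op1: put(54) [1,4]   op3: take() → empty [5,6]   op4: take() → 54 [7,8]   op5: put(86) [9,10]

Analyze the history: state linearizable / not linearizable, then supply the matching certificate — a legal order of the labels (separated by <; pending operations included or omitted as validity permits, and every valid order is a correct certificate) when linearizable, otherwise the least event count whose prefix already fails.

already the first 6 events (up to op3's response at time 6) admit no linearization; the first 5 still do
real-time-consistent orders of the 3 completed operations: 2 — all fail the FIFO queue replay
e.g. op1, op2, op3: illegal at step 3, since op3 take() → empty cannot apply there
e.g. op2, op1, op3: illegal at step 3, since op3 take() → empty cannot apply there

not linearizable — minimal violating prefix: 6 events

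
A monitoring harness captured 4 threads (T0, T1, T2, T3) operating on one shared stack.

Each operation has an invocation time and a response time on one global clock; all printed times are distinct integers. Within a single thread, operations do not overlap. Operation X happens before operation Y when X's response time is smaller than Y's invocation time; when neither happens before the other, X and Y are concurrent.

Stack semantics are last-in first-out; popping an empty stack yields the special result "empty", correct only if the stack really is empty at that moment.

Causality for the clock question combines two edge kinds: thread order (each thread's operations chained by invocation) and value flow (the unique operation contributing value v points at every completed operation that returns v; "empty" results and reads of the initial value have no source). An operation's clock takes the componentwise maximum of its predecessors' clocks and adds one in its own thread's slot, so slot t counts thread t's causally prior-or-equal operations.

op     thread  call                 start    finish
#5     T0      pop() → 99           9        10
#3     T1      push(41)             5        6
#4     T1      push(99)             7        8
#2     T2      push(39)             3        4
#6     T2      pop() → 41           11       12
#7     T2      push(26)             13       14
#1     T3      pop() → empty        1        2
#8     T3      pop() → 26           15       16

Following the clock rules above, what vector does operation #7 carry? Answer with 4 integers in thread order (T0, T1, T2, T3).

(0, 1, 3, 0)

VC(#1, invoked at 1): no causal predecessors; +1 on T3 → (0, 0, 0, 1)
VC(#2, invoked at 3): no causal predecessors; +1 on T2 → (0, 0, 1, 0)
VC(#3, invoked at 5): no causal predecessors; +1 on T1 → (0, 1, 0, 0)
from VC(#3)=(0, 1, 0, 0), #4 (invoked 7) maxes components and bumps T1 → (0, 2, 0, 0)
from VC(#2)=(0, 0, 1, 0), VC(#3)=(0, 1, 0, 0), #6 (invoked 11) maxes components and bumps T2 → (0, 1, 2, 0)
from VC(#4)=(0, 2, 0, 0), #5 (invoked 9) maxes components and bumps T0 → (1, 2, 0, 0)
from VC(#6)=(0, 1, 2, 0), #7 (invoked 13) maxes components and bumps T2 → (0, 1, 3, 0)
from VC(#1)=(0, 0, 0, 1), VC(#7)=(0, 1, 3, 0), #8 (invoked 15) maxes components and bumps T3 → (0, 1, 3, 2)
target: VC(#7) = (0, 1, 3, 0)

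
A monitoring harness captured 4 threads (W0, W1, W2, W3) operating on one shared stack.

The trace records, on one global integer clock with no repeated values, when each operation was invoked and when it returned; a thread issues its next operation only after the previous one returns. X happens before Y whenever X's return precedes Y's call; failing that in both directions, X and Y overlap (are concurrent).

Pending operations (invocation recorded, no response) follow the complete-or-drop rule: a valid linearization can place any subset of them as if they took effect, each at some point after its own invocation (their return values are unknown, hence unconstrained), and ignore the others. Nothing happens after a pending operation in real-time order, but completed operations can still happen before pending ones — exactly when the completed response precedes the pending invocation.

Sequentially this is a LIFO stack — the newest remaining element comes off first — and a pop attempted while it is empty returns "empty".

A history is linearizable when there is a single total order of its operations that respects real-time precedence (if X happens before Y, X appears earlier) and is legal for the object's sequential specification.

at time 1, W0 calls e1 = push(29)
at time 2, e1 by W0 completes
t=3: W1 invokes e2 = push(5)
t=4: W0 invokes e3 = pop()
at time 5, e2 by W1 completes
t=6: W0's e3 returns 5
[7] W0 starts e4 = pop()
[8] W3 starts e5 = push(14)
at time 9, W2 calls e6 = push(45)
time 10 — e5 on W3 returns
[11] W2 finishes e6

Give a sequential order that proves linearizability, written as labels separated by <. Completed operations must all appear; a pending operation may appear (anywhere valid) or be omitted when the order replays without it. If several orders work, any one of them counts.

step 1: e1 push(29) — stack <29>
step 2: e2 push(5) — stack <29,5>
step 3: e3 pop() → 5 — stack <29>
step 4: e4 pop() (pending, included) — stack <>
step 5: e5 push(14) — stack <14>
step 6: e6 push(45) — stack <14,45>

e1 < e2 < e3 < e4 < e5 < e6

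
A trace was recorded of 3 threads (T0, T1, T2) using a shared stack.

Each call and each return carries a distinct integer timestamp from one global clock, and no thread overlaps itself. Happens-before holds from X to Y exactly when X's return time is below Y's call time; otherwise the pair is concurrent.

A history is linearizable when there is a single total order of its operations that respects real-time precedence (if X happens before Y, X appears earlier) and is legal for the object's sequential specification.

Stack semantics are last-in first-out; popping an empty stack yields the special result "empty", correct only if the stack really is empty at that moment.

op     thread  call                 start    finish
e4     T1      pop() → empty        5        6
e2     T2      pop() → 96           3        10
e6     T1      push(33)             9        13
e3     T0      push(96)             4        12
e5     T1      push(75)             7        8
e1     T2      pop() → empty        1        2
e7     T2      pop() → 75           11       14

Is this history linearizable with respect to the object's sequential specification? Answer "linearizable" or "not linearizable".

linearizable

a witness: e1, e3, e2, e4, e5, e7, e6
after step 1 (e1 pop() → empty): stack <>
after step 2 (e3 push(96)): stack <96>
after step 3 (e2 pop() → 96): stack <>
after step 4 (e4 pop() → empty): stack <>
after step 5 (e5 push(75)): stack <75>
after step 6 (e7 pop() → 75): stack <>
after step 7 (e6 push(33)): stack <33>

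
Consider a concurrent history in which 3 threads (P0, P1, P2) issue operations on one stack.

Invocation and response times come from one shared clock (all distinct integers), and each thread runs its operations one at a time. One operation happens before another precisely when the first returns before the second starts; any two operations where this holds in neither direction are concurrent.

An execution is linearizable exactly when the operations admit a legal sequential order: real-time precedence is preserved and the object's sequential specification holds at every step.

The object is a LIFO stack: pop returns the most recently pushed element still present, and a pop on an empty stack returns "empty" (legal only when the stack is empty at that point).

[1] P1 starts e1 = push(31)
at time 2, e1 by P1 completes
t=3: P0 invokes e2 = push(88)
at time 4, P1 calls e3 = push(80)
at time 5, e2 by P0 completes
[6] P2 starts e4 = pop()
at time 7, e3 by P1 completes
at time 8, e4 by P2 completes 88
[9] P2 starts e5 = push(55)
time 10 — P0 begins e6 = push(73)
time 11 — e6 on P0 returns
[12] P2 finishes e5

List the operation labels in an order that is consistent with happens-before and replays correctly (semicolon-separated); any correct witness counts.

e1; e2; e4; e3; e5; e6

step 1: e1 push(31) — stack <31>
step 2: e2 push(88) — stack <31,88>
step 3: e4 pop() → 88 — stack <31>
step 4: e3 push(80) — stack <31,80>
step 5: e5 push(55) — stack <31,80,55>
step 6: e6 push(73) — stack <31,80,55,73>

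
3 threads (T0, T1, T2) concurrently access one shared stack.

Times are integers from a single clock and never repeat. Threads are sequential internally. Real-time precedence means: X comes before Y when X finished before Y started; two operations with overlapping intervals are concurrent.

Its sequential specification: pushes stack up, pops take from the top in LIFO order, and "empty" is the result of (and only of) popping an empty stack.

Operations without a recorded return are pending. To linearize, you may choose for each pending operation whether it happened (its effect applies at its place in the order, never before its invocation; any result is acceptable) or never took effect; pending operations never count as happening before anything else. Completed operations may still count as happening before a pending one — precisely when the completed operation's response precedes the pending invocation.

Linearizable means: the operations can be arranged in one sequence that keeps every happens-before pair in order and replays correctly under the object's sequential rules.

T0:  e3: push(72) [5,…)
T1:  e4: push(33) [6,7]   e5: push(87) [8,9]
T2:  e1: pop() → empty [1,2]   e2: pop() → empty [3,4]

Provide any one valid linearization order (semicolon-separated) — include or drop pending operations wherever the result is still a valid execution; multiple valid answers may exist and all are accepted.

e1; e2; e3; e4; e5

after step 1 (e1 pop() → empty): stack <>
after step 2 (e2 pop() → empty): stack <>
after step 3 (e3 push(72) (pending, included)): stack <72>
after step 4 (e4 push(33)): stack <72,33>
after step 5 (e5 push(87)): stack <72,33,87>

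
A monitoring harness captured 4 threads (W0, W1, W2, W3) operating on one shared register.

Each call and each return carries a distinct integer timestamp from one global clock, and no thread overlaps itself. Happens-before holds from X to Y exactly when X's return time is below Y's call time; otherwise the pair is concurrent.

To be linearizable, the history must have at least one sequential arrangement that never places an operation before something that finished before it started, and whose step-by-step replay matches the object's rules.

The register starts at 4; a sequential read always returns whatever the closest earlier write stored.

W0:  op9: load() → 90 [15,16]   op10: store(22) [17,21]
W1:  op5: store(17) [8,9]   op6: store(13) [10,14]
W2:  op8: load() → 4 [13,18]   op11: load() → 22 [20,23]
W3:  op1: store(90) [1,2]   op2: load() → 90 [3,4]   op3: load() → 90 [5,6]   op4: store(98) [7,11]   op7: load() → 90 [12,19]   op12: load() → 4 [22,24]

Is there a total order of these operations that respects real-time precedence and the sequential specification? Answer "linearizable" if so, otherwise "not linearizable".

events 1..15 are fine; event 16 — the response of op9 at time 16 — makes the prefix non-linearizable
real-time-consistent orders of the 7 completed operations: 3 — all fail the register replay
every completion of the 2 pending operations (op7, op8) was checked; none linearizes
sample order op1, op2, op3, op4, op5, op6, op9 (pending dropped) stalls at step 7 — op9 load() → 90 has no legal effect
sample order op1, op2, op3, op5, op4, op6, op9 (pending dropped) stalls at step 7 — op9 load() → 90 has no legal effect

not linearizable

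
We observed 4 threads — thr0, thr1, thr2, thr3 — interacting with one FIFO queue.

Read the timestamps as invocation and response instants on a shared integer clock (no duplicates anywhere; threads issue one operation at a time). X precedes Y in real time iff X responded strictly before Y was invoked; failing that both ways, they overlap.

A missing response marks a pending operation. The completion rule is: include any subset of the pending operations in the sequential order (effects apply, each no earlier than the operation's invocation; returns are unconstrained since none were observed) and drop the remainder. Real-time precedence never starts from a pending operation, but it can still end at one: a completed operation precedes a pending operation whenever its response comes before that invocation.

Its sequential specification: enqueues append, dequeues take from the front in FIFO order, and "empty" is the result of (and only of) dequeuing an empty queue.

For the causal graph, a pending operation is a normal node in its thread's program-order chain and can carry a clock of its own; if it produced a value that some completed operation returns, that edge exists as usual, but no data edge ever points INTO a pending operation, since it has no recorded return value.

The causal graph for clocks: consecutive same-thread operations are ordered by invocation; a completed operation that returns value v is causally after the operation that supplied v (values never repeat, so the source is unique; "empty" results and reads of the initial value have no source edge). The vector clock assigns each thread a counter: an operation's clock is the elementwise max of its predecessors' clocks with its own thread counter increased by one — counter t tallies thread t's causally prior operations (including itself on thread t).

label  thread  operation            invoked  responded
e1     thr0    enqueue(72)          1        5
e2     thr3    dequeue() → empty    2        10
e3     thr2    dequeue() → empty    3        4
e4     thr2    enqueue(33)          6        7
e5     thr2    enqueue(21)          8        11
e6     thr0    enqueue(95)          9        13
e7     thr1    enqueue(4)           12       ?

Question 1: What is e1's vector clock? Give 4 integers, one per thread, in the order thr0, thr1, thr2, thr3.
Answer: (1, 0, 0, 0)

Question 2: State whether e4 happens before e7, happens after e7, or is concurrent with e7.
Answer: before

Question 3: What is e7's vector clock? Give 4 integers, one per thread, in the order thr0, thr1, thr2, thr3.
Answer: (0, 1, 0, 0)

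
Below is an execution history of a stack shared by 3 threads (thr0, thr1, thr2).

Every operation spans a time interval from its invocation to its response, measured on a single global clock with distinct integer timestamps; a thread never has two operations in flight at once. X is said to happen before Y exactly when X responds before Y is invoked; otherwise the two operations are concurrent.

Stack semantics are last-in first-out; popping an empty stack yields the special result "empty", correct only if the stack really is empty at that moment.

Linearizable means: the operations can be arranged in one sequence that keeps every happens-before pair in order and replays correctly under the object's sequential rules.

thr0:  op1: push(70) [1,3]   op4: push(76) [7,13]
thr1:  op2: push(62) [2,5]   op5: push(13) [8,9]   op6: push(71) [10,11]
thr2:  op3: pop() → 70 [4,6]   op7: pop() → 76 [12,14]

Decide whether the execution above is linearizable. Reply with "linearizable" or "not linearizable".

a witness: op1, op3, op2, op5, op6, op4, op7
1. op1 push(70), leaving stack <70>
2. op3 pop() → 70, leaving stack <>
3. op2 push(62), leaving stack <62>
4. op5 push(13), leaving stack <62,13>
5. op6 push(71), leaving stack <62,13,71>
6. op4 push(76), leaving stack <62,13,71,76>
7. op7 pop() → 76, leaving stack <62,13,71>

linearizable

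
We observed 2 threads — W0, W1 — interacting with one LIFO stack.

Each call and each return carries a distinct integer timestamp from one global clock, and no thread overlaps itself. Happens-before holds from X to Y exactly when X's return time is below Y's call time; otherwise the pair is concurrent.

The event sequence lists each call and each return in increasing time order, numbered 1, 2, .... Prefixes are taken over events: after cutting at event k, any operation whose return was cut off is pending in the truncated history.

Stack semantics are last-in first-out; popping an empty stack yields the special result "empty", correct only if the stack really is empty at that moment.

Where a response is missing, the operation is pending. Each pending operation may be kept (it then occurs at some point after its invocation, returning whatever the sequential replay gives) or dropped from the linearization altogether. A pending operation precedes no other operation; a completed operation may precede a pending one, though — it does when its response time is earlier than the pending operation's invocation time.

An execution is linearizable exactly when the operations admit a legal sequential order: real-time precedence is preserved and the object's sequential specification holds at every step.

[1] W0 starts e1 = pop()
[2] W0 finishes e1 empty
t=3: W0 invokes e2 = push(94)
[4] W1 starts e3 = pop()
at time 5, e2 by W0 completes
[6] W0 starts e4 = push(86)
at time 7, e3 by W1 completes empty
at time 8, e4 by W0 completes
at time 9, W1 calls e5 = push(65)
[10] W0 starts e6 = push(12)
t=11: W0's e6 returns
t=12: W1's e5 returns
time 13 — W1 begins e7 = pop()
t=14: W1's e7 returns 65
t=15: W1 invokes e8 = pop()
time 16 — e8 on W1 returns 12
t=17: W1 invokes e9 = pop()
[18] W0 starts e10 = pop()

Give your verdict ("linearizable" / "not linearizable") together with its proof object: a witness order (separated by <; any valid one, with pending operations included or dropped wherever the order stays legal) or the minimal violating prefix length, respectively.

after step 1 (e1 pop() → empty): stack <>
after step 2 (e3 pop() → empty): stack <>
after step 3 (e2 push(94)): stack <94>
after step 4 (e4 push(86)): stack <94,86>
after step 5 (e6 push(12)): stack <94,86,12>
after step 6 (e5 push(65)): stack <94,86,12,65>
after step 7 (e7 pop() → 65): stack <94,86,12>
after step 8 (e8 pop() → 12): stack <94,86>

linearizable — witness: e1 < e3 < e2 < e4 < e6 < e5 < e7 < e8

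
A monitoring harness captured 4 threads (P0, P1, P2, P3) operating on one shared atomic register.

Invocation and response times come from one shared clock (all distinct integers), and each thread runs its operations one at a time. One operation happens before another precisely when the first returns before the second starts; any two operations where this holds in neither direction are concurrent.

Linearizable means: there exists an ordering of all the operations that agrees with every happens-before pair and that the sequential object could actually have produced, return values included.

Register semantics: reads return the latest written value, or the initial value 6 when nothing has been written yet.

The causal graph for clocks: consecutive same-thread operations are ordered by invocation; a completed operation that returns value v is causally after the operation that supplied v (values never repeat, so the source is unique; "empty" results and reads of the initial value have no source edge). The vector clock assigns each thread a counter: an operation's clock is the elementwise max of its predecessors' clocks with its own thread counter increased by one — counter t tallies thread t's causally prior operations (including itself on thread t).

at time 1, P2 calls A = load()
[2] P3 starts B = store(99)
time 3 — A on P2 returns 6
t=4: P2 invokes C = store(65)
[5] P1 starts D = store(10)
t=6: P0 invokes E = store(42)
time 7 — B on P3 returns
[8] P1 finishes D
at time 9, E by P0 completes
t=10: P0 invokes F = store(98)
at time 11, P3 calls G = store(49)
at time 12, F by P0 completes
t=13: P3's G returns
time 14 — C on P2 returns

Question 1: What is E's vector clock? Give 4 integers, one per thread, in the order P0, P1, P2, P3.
Answer: (1, 0, 0, 0)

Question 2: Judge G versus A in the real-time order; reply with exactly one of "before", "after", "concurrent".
Answer: after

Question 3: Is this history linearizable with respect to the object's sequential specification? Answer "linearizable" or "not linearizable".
a witness: A, B, C, D, E, F, G
1. A load() → 6, leaving value 6
2. B store(99), leaving value 99
3. C store(65), leaving value 65
4. D store(10), leaving value 10
5. E store(42), leaving value 42
6. F store(98), leaving value 98
7. G store(49), leaving value 49

linearizable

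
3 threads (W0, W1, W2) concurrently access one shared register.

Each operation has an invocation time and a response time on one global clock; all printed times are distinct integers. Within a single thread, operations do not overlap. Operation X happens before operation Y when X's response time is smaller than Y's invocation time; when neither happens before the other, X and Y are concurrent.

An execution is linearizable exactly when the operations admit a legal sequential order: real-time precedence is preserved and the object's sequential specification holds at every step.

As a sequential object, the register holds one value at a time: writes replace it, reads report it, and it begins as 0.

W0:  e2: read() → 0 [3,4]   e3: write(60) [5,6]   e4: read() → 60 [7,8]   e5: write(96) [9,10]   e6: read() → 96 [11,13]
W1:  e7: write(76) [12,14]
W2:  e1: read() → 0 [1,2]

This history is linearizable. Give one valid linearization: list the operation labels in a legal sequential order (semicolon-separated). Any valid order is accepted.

e1; e2; e3; e4; e5; e6; e7

after step 1 (e1 read() → 0): value 0
after step 2 (e2 read() → 0): value 0
after step 3 (e3 write(60)): value 60
after step 4 (e4 read() → 60): value 60
after step 5 (e5 write(96)): value 96
after step 6 (e6 read() → 96): value 96
after step 7 (e7 write(76)): value 76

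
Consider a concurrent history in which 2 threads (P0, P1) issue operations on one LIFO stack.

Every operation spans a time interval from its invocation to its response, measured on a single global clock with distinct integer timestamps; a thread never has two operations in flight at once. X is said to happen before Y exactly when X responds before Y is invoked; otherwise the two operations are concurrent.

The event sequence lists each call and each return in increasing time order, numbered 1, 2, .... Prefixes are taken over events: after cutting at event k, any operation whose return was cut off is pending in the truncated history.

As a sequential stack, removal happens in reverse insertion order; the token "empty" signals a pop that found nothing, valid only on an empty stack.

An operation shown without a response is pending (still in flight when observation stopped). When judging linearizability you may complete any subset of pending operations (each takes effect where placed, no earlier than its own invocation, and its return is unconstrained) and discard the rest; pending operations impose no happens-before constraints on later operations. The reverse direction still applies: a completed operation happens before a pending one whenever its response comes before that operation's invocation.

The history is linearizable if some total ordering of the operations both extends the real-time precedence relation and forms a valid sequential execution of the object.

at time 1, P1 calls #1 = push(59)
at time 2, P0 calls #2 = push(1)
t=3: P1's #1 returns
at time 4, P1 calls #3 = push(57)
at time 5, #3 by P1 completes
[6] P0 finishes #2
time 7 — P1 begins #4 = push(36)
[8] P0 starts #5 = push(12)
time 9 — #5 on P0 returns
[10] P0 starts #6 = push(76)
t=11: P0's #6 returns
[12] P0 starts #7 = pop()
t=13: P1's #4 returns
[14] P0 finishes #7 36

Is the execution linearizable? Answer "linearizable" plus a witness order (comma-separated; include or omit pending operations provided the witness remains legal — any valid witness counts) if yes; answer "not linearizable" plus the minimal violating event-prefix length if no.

step 1: #1 push(59) — stack <59>
step 2: #2 push(1) — stack <59,1>
step 3: #3 push(57) — stack <59,1,57>
step 4: #5 push(12) — stack <59,1,57,12>
step 5: #6 push(76) — stack <59,1,57,12,76>
step 6: #4 push(36) — stack <59,1,57,12,76,36>
step 7: #7 pop() → 36 — stack <59,1,57,12,76>

linearizable — witness: #1, #2, #3, #5, #6, #4, #7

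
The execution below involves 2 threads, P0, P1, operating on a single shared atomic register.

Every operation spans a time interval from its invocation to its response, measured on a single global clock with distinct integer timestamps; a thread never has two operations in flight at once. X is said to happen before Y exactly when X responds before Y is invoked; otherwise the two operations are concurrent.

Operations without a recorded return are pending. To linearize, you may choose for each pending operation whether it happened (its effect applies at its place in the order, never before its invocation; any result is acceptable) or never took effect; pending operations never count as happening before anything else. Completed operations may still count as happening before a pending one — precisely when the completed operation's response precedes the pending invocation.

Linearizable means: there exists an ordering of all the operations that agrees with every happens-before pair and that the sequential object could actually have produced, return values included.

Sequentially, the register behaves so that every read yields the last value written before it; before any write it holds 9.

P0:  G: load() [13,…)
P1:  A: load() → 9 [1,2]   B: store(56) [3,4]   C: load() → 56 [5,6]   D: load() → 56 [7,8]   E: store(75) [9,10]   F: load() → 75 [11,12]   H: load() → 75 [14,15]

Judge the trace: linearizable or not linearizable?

witness order: A, B, C, D, E, F, G, H
1. A load() → 9, leaving value 9
2. B store(56), leaving value 56
3. C load() → 56, leaving value 56
4. D load() → 56, leaving value 56
5. E store(75), leaving value 75
6. F load() → 75, leaving value 75
7. G load() (pending, included), leaving value 75
8. H load() → 75, leaving value 75

linearizable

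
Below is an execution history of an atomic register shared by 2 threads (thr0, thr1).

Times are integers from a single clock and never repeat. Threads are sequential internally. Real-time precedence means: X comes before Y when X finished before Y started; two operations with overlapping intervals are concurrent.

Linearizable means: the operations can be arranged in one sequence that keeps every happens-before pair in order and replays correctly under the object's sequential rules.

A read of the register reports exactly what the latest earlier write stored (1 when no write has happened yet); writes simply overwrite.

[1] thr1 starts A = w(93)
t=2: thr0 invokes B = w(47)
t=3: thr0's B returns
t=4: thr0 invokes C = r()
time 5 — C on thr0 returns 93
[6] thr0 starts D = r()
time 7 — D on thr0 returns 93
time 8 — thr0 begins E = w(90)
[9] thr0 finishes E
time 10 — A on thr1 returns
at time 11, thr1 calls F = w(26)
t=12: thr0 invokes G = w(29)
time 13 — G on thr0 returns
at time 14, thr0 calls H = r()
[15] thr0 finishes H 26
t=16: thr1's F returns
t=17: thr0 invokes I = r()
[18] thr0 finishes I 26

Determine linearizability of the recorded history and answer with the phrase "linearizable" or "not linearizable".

linearizable

witness order: B, A, C, D, E, G, F, H, I
step 1: B w(47) — value 47
step 2: A w(93) — value 93
step 3: C r() → 93 — value 93
step 4: D r() → 93 — value 93
step 5: E w(90) — value 90
step 6: G w(29) — value 29
step 7: F w(26) — value 26
step 8: H r() → 26 — value 26
step 9: I r() → 26 — value 26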